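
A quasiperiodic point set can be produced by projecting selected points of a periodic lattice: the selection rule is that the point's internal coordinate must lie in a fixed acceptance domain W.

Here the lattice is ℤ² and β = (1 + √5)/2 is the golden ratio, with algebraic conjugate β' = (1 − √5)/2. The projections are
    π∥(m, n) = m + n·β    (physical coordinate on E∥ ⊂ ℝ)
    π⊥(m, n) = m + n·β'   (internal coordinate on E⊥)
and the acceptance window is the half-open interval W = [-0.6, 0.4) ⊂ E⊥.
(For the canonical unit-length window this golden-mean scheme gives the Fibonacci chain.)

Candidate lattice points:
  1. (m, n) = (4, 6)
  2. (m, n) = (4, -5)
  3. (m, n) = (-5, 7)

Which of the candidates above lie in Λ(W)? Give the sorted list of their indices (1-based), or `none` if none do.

Compute β' = (1−√5)/2 = -0.618034, so π⊥(m,n) = m -0.618034·n.
candidate 1: (m,n)=(4,6) → π∥ = 4+6·β ≈ 13.708204, π⊥ = 4+6·β' ≈ 0.291796 ∈ [-0.6, 0.4) ⇒ IN Λ
candidate 2: (m,n)=(4,-5) → π∥ = 4-5·β ≈ -4.090170, π⊥ = 4-5·β' ≈ 7.090170 ∉ [-0.6, 0.4) ⇒ out
candidate 3: (m,n)=(-5,7) → π∥ = -5+7·β ≈ 6.326238, π⊥ = -5+7·β' ≈ -9.326238 ∉ [-0.6, 0.4) ⇒ out

1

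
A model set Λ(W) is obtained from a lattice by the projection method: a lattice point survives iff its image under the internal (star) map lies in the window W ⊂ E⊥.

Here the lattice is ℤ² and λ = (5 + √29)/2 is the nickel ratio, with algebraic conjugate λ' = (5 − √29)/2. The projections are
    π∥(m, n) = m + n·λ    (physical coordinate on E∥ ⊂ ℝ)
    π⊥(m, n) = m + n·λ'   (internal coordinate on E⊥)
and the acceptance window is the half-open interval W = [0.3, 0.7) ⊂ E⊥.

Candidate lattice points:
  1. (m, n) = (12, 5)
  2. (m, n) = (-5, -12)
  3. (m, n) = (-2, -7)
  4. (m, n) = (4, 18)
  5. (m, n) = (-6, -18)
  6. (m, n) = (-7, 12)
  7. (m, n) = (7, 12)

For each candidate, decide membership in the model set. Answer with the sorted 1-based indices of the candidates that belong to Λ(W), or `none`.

4

λ' = (5−√29)/2 ≈ -0.192582.
#1 (12,5): internal coord 12 + (5)·λ' = +11.037088; +11.037088 ∉ [0.3, 0.7) → out
#2 (-5,-12): internal coord -5 + (-12)·λ' = -2.689011; -2.689011 ∉ [0.3, 0.7) → out
#3 (-2,-7): internal coord -2 + (-7)·λ' = -0.651923; -0.651923 ∉ [0.3, 0.7) → out
#4 (4,18): internal coord 4 + (18)·λ' = +0.533517; +0.533517 ∈ [0.3, 0.7) → IN Λ
#5 (-6,-18): internal coord -6 + (-18)·λ' = -2.533517; -2.533517 ∉ [0.3, 0.7) → out
#6 (-7,12): internal coord -7 + (12)·λ' = -9.310989; -9.310989 ∉ [0.3, 0.7) → out
#7 (7,12): internal coord 7 + (12)·λ' = +4.689011; +4.689011 ∉ [0.3, 0.7) → out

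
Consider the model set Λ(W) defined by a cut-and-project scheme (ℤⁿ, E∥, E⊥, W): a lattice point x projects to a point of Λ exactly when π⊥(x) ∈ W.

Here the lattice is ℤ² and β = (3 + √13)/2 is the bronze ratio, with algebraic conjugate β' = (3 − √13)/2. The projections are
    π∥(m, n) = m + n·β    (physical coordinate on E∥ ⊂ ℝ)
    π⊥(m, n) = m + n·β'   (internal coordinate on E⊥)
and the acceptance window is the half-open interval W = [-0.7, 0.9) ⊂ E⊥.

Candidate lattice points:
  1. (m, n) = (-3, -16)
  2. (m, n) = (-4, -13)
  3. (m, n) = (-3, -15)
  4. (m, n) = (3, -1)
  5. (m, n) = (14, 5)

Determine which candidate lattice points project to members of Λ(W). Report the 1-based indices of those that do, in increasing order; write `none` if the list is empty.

Numerically β ≈ 3.3028 and β' = −1/β ≈ -0.3028.
[1] lift (-3,-16): star map gives 1.8444; window check -0.7 ≤ 1.8444 < 0.9 is false → out
[2] lift (-4,-13): star map gives -0.0639; window check -0.7 ≤ -0.0639 < 0.9 is true → IN Λ
[3] lift (-3,-15): star map gives 1.5416; window check -0.7 ≤ 1.5416 < 0.9 is false → out
[4] lift (3,-1): star map gives 3.3028; window check -0.7 ≤ 3.3028 < 0.9 is false → out
[5] lift (14,5): star map gives 12.4861; window check -0.7 ≤ 12.4861 < 0.9 is false → out

2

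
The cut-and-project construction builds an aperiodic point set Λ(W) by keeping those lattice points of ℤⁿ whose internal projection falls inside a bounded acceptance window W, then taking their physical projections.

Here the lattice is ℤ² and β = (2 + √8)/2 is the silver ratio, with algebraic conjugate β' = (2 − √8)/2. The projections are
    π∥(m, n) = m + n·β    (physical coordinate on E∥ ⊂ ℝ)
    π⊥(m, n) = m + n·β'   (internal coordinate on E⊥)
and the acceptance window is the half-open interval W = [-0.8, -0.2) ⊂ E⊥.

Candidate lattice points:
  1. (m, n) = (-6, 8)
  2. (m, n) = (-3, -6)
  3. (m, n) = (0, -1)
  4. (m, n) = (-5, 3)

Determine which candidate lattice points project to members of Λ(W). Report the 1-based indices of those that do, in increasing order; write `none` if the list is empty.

2

Compute β' = (2−√8)/2 = -0.41421, so π⊥(m,n) = m -0.41421·n.
[1] lift (-6,8): star map gives -9.31371; window check -0.8 ≤ -9.31371 < -0.2 is false → out
[2] lift (-3,-6): star map gives -0.51472; window check -0.8 ≤ -0.51472 < -0.2 is true → IN Λ
[3] lift (0,-1): star map gives 0.41421; window check -0.8 ≤ 0.41421 < -0.2 is false → out
[4] lift (-5,3): star map gives -6.24264; window check -0.8 ≤ -6.24264 < -0.2 is false → out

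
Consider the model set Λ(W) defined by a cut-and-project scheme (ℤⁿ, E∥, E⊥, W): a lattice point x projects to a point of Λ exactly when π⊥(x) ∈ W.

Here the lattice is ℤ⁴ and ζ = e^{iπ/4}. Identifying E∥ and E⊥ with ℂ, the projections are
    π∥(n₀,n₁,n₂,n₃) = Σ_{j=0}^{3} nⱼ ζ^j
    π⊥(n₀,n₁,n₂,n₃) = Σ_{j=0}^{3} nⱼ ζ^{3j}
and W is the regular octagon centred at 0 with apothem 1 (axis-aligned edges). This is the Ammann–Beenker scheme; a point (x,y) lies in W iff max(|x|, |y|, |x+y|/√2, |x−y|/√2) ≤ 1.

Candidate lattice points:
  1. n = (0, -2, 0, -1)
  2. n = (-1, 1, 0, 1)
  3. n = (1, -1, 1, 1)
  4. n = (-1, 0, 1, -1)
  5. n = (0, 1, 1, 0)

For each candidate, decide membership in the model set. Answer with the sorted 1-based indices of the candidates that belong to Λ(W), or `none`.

With ζ = e^{iπ/4} the internal vectors are ζ^0,ζ^3,ζ^6,ζ^9.
#1 (0, -2, 0, -1): internal (0.707107, -2.121320); octagon support 2.121320 vs apothem 1 → ∉ W
#2 (-1, 1, 0, 1): internal (-1.000000, 1.414214); octagon support 1.707107 vs apothem 1 → ∉ W
#3 (1, -1, 1, 1): internal (2.414214, -1.000000); octagon support 2.414214 vs apothem 1 → ∉ W
#4 (-1, 0, 1, -1): internal (-1.707107, -1.707107); octagon support 2.414214 vs apothem 1 → ∉ W
#5 (0, 1, 1, 0): internal (-0.707107, -0.292893); octagon support 0.707107 vs apothem 1 → ∈ W

5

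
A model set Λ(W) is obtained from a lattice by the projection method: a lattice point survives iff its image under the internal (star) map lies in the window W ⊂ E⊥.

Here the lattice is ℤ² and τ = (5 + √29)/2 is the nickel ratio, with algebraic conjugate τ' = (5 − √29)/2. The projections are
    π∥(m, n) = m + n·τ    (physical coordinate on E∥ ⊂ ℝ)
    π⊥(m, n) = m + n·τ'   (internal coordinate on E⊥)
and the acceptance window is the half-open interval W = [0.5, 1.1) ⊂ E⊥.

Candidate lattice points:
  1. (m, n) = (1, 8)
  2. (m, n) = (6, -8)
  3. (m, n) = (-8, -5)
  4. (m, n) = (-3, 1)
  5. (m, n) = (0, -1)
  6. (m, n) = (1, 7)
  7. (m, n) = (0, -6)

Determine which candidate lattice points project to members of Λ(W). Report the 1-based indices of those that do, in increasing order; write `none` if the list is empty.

Compute τ' = (5−√29)/2 = -0.1926, so π⊥(m,n) = m -0.1926·n.
#1 (1,8): internal coord 1 + (8)·τ' = -0.5407; -0.5407 ∉ [0.5, 1.1) → out
#2 (6,-8): internal coord 6 + (-8)·τ' = +7.5407; +7.5407 ∉ [0.5, 1.1) → out
#3 (-8,-5): internal coord -8 + (-5)·τ' = -7.0371; -7.0371 ∉ [0.5, 1.1) → out
#4 (-3,1): internal coord -3 + (1)·τ' = -3.1926; -3.1926 ∉ [0.5, 1.1) → out
#5 (0,-1): internal coord 0 + (-1)·τ' = +0.1926; +0.1926 ∉ [0.5, 1.1) → out
#6 (1,7): internal coord 1 + (7)·τ' = -0.3481; -0.3481 ∉ [0.5, 1.1) → out
#7 (0,-6): internal coord 0 + (-6)·τ' = +1.1555; +1.1555 ∉ [0.5, 1.1) → out

none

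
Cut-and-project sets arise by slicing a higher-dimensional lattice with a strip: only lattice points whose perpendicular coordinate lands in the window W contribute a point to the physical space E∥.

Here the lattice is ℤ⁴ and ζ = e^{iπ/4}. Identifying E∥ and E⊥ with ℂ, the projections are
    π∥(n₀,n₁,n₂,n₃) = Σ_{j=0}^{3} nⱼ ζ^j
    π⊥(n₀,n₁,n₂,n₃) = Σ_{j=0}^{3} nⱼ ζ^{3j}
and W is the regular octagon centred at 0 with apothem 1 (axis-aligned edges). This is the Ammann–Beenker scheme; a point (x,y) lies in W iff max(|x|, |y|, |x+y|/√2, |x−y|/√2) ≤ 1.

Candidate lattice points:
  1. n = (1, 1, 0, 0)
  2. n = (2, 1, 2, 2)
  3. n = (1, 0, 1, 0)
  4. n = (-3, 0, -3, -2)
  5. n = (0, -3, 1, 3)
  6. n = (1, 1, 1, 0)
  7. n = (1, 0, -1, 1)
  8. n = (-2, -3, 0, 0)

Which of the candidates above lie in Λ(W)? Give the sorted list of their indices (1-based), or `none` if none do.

Internal map: ζ^{3j} for j=0..3 gives (1,0), (−√2/2,√2/2), (0,−1), (√2/2,√2/2).
#1 (1, 1, 0, 0): internal (0.292893, 0.707107); octagon support 0.707107 vs apothem 1 → ∈ W
#2 (2, 1, 2, 2): internal (2.707107, 0.121320); octagon support 2.707107 vs apothem 1 → ∉ W
#3 (1, 0, 1, 0): internal (1.000000, -1.000000); octagon support 1.414214 vs apothem 1 → ∉ W
#4 (-3, 0, -3, -2): internal (-4.414214, 1.585786); octagon support 4.414214 vs apothem 1 → ∉ W
#5 (0, -3, 1, 3): internal (4.242641, -1.000000); octagon support 4.242641 vs apothem 1 → ∉ W
#6 (1, 1, 1, 0): internal (0.292893, -0.292893); octagon support 0.414214 vs apothem 1 → ∈ W
#7 (1, 0, -1, 1): internal (1.707107, 1.707107); octagon support 2.414214 vs apothem 1 → ∉ W
#8 (-2, -3, 0, 0): internal (0.121320, -2.121320); octagon support 2.121320 vs apothem 1 → ∉ W

1, 6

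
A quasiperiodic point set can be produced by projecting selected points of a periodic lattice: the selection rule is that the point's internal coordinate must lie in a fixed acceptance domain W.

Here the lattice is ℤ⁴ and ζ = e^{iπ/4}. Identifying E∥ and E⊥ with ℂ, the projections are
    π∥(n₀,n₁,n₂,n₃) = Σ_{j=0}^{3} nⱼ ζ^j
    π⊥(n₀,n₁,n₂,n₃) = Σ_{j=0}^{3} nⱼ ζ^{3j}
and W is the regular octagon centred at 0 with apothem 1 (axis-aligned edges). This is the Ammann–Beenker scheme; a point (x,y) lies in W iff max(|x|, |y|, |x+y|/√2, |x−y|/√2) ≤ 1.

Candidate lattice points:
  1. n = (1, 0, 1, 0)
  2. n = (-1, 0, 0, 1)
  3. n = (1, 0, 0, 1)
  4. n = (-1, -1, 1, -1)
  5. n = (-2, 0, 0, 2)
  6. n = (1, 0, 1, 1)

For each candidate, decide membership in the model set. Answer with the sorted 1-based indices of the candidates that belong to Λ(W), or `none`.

With ζ = e^{iπ/4} the internal vectors are ζ^0,ζ^3,ζ^6,ζ^9.
candidate 1: n = (1, 0, 1, 0) → π⊥ ≈ (+1.0000, -1.0000); max(|x|,|y|,|x±y|/√2) = 1.4142 > 1 ⇒ ∉ W
candidate 2: n = (-1, 0, 0, 1) → π⊥ ≈ (-0.2929, +0.7071); max(|x|,|y|,|x±y|/√2) = 0.7071 ≤ 1 ⇒ ∈ W
candidate 3: n = (1, 0, 0, 1) → π⊥ ≈ (+1.7071, +0.7071); max(|x|,|y|,|x±y|/√2) = 1.7071 > 1 ⇒ ∉ W
candidate 4: n = (-1, -1, 1, -1) → π⊥ ≈ (-1.0000, -2.4142); max(|x|,|y|,|x±y|/√2) = 2.4142 > 1 ⇒ ∉ W
candidate 5: n = (-2, 0, 0, 2) → π⊥ ≈ (-0.5858, +1.4142); max(|x|,|y|,|x±y|/√2) = 1.4142 > 1 ⇒ ∉ W
candidate 6: n = (1, 0, 1, 1) → π⊥ ≈ (+1.7071, -0.2929); max(|x|,|y|,|x±y|/√2) = 1.7071 > 1 ⇒ ∉ W

2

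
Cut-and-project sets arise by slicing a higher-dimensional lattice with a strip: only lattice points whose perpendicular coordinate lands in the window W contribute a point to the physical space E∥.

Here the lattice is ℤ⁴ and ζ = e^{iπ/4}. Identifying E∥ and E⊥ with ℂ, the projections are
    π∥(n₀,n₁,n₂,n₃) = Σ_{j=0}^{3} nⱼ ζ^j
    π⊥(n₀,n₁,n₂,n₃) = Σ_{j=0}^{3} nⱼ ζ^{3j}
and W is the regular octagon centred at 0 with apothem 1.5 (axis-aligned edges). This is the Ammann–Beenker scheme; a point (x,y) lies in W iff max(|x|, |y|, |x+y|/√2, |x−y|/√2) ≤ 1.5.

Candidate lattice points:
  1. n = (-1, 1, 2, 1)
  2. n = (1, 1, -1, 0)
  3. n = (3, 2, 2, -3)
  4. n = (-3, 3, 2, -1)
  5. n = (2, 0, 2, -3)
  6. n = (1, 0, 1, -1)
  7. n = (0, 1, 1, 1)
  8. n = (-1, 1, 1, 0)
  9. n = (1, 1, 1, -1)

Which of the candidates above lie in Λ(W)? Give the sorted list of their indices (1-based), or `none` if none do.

1, 7, 9

With ζ = e^{iπ/4} the internal vectors are ζ^0,ζ^3,ζ^6,ζ^9.
candidate 1: n = (-1, 1, 2, 1) → π⊥ ≈ (-1.0000, -0.5858); max(|x|,|y|,|x±y|/√2) = 1.1213 ≤ 1.5 ⇒ ∈ W
candidate 2: n = (1, 1, -1, 0) → π⊥ ≈ (+0.2929, +1.7071); max(|x|,|y|,|x±y|/√2) = 1.7071 > 1.5 ⇒ ∉ W
candidate 3: n = (3, 2, 2, -3) → π⊥ ≈ (-0.5355, -2.7071); max(|x|,|y|,|x±y|/√2) = 2.7071 > 1.5 ⇒ ∉ W
candidate 4: n = (-3, 3, 2, -1) → π⊥ ≈ (-5.8284, -0.5858); max(|x|,|y|,|x±y|/√2) = 5.8284 > 1.5 ⇒ ∉ W
candidate 5: n = (2, 0, 2, -3) → π⊥ ≈ (-0.1213, -4.1213); max(|x|,|y|,|x±y|/√2) = 4.1213 > 1.5 ⇒ ∉ W
candidate 6: n = (1, 0, 1, -1) → π⊥ ≈ (+0.2929, -1.7071); max(|x|,|y|,|x±y|/√2) = 1.7071 > 1.5 ⇒ ∉ W
candidate 7: n = (0, 1, 1, 1) → π⊥ ≈ (+0.0000, +0.4142); max(|x|,|y|,|x±y|/√2) = 0.4142 ≤ 1.5 ⇒ ∈ W
candidate 8: n = (-1, 1, 1, 0) → π⊥ ≈ (-1.7071, -0.2929); max(|x|,|y|,|x±y|/√2) = 1.7071 > 1.5 ⇒ ∉ W
candidate 9: n = (1, 1, 1, -1) → π⊥ ≈ (-0.4142, -1.0000); max(|x|,|y|,|x±y|/√2) = 1.0000 ≤ 1.5 ⇒ ∈ W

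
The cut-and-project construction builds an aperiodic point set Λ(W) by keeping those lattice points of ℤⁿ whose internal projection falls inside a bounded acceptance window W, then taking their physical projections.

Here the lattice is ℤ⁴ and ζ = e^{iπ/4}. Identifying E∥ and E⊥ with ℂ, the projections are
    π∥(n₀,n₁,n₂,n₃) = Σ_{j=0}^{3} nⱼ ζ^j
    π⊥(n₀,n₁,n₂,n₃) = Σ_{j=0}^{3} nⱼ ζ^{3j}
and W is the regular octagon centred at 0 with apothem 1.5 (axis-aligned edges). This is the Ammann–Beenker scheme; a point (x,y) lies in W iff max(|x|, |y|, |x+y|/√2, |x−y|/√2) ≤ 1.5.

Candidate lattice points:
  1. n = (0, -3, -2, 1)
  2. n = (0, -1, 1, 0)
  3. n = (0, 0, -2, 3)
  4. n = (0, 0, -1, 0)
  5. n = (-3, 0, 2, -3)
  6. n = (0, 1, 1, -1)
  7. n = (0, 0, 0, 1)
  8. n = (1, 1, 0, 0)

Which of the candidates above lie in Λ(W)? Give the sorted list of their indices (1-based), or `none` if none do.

Internal map: ζ^{3j} for j=0..3 gives (1,0), (−√2/2,√2/2), (0,−1), (√2/2,√2/2).
candidate 1: n = (0, -3, -2, 1) → π⊥ ≈ (+2.8284, +0.5858); max(|x|,|y|,|x±y|/√2) = 2.8284 > 1.5 ⇒ ∉ W
candidate 2: n = (0, -1, 1, 0) → π⊥ ≈ (+0.7071, -1.7071); max(|x|,|y|,|x±y|/√2) = 1.7071 > 1.5 ⇒ ∉ W
candidate 3: n = (0, 0, -2, 3) → π⊥ ≈ (+2.1213, +4.1213); max(|x|,|y|,|x±y|/√2) = 4.4142 > 1.5 ⇒ ∉ W
candidate 4: n = (0, 0, -1, 0) → π⊥ ≈ (+0.0000, +1.0000); max(|x|,|y|,|x±y|/√2) = 1.0000 ≤ 1.5 ⇒ ∈ W
candidate 5: n = (-3, 0, 2, -3) → π⊥ ≈ (-5.1213, -4.1213); max(|x|,|y|,|x±y|/√2) = 6.5355 > 1.5 ⇒ ∉ W
candidate 6: n = (0, 1, 1, -1) → π⊥ ≈ (-1.4142, -1.0000); max(|x|,|y|,|x±y|/√2) = 1.7071 > 1.5 ⇒ ∉ W
candidate 7: n = (0, 0, 0, 1) → π⊥ ≈ (+0.7071, +0.7071); max(|x|,|y|,|x±y|/√2) = 1.0000 ≤ 1.5 ⇒ ∈ W
candidate 8: n = (1, 1, 0, 0) → π⊥ ≈ (+0.2929, +0.7071); max(|x|,|y|,|x±y|/√2) = 0.7071 ≤ 1.5 ⇒ ∈ W

4, 7, 8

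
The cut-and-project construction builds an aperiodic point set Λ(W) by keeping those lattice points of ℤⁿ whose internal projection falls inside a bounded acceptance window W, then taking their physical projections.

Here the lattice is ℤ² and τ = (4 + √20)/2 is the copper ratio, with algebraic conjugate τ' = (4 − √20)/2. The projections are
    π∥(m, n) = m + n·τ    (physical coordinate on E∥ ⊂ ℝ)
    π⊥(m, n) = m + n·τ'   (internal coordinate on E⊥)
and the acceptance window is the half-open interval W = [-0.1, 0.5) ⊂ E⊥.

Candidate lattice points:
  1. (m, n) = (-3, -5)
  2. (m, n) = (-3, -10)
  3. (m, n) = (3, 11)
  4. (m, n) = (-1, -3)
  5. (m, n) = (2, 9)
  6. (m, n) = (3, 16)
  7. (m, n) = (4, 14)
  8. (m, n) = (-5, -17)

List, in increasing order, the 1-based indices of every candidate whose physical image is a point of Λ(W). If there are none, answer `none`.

3

τ' = (4−√20)/2 ≈ -0.23607.
candidate 1: (m,n)=(-3,-5) → π∥ = -3-5·τ ≈ -24.18034, π⊥ = -3-5·τ' ≈ -1.81966 ∉ [-0.1, 0.5) ⇒ out
candidate 2: (m,n)=(-3,-10) → π∥ = -3-10·τ ≈ -45.36068, π⊥ = -3-10·τ' ≈ -0.63932 ∉ [-0.1, 0.5) ⇒ out
candidate 3: (m,n)=(3,11) → π∥ = 3+11·τ ≈ 49.59675, π⊥ = 3+11·τ' ≈ 0.40325 ∈ [-0.1, 0.5) ⇒ IN Λ
candidate 4: (m,n)=(-1,-3) → π∥ = -1-3·τ ≈ -13.70820, π⊥ = -1-3·τ' ≈ -0.29180 ∉ [-0.1, 0.5) ⇒ out
candidate 5: (m,n)=(2,9) → π∥ = 2+9·τ ≈ 40.12461, π⊥ = 2+9·τ' ≈ -0.12461 ∉ [-0.1, 0.5) ⇒ out
candidate 6: (m,n)=(3,16) → π∥ = 3+16·τ ≈ 70.77709, π⊥ = 3+16·τ' ≈ -0.77709 ∉ [-0.1, 0.5) ⇒ out
candidate 7: (m,n)=(4,14) → π∥ = 4+14·τ ≈ 63.30495, π⊥ = 4+14·τ' ≈ 0.69505 ∉ [-0.1, 0.5) ⇒ out
candidate 8: (m,n)=(-5,-17) → π∥ = -5-17·τ ≈ -77.01316, π⊥ = -5-17·τ' ≈ -0.98684 ∉ [-0.1, 0.5) ⇒ out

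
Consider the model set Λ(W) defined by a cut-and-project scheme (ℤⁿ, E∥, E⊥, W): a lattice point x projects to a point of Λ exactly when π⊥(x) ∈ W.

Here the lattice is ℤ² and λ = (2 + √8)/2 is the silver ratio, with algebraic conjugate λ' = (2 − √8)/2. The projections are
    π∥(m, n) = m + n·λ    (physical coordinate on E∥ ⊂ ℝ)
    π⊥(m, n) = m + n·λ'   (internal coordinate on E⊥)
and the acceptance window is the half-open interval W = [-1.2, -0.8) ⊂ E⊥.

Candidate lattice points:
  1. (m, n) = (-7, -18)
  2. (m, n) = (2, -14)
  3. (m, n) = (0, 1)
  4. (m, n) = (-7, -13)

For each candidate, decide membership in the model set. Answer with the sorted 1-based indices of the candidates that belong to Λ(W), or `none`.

Compute λ' = (2−√8)/2 = -0.414214, so π⊥(m,n) = m -0.414214·n.
[1] lift (-7,-18): star map gives 0.455844; window check -1.2 ≤ 0.455844 < -0.8 is false → out
[2] lift (2,-14): star map gives 7.798990; window check -1.2 ≤ 7.798990 < -0.8 is false → out
[3] lift (0,1): star map gives -0.414214; window check -1.2 ≤ -0.414214 < -0.8 is false → out
[4] lift (-7,-13): star map gives -1.615224; window check -1.2 ≤ -1.615224 < -0.8 is false → out

none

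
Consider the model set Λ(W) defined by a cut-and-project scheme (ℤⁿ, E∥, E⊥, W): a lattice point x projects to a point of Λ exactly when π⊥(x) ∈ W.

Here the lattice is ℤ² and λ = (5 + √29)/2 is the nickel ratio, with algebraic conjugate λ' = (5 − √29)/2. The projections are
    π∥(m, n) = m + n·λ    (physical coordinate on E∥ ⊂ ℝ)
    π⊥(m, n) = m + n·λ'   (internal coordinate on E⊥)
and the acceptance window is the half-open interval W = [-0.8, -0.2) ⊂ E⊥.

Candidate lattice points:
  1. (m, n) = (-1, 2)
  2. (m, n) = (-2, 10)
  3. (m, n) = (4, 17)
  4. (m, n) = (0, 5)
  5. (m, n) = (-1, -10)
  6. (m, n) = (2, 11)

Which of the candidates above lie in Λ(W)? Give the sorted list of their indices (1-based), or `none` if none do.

λ' = (5−√29)/2 ≈ -0.192582.
[1] lift (-1,2): star map gives -1.385165; window check -0.8 ≤ -1.385165 < -0.2 is false → out
[2] lift (-2,10): star map gives -3.925824; window check -0.8 ≤ -3.925824 < -0.2 is false → out
[3] lift (4,17): star map gives 0.726099; window check -0.8 ≤ 0.726099 < -0.2 is false → out
[4] lift (0,5): star map gives -0.962912; window check -0.8 ≤ -0.962912 < -0.2 is false → out
[5] lift (-1,-10): star map gives 0.925824; window check -0.8 ≤ 0.925824 < -0.2 is false → out
[6] lift (2,11): star map gives -0.118406; window check -0.8 ≤ -0.118406 < -0.2 is false → out

none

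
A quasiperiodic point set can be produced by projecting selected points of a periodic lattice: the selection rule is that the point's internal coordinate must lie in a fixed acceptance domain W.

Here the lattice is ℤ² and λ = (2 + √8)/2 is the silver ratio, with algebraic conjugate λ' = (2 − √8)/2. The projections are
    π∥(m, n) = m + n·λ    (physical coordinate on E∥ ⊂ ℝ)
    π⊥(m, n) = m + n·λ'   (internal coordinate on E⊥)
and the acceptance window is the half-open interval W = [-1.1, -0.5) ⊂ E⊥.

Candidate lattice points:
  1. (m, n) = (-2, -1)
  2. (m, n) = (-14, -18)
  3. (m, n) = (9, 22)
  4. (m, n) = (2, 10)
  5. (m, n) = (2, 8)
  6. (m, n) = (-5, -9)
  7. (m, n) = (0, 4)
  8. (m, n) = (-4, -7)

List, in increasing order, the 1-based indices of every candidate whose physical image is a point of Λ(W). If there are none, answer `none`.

none

Compute λ' = (2−√8)/2 = -0.41421, so π⊥(m,n) = m -0.41421·n.
candidate 1: (m,n)=(-2,-1) → π∥ = -2-1·λ ≈ -4.41421, π⊥ = -2-1·λ' ≈ -1.58579 ∉ [-1.1, -0.5) ⇒ out
candidate 2: (m,n)=(-14,-18) → π∥ = -14-18·λ ≈ -57.45584, π⊥ = -14-18·λ' ≈ -6.54416 ∉ [-1.1, -0.5) ⇒ out
candidate 3: (m,n)=(9,22) → π∥ = 9+22·λ ≈ 62.11270, π⊥ = 9+22·λ' ≈ -0.11270 ∉ [-1.1, -0.5) ⇒ out
candidate 4: (m,n)=(2,10) → π∥ = 2+10·λ ≈ 26.14214, π⊥ = 2+10·λ' ≈ -2.14214 ∉ [-1.1, -0.5) ⇒ out
candidate 5: (m,n)=(2,8) → π∥ = 2+8·λ ≈ 21.31371, π⊥ = 2+8·λ' ≈ -1.31371 ∉ [-1.1, -0.5) ⇒ out
candidate 6: (m,n)=(-5,-9) → π∥ = -5-9·λ ≈ -26.72792, π⊥ = -5-9·λ' ≈ -1.27208 ∉ [-1.1, -0.5) ⇒ out
candidate 7: (m,n)=(0,4) → π∥ = 0+4·λ ≈ 9.65685, π⊥ = 0+4·λ' ≈ -1.65685 ∉ [-1.1, -0.5) ⇒ out
candidate 8: (m,n)=(-4,-7) → π∥ = -4-7·λ ≈ -20.89949, π⊥ = -4-7·λ' ≈ -1.10051 ∉ [-1.1, -0.5) ⇒ out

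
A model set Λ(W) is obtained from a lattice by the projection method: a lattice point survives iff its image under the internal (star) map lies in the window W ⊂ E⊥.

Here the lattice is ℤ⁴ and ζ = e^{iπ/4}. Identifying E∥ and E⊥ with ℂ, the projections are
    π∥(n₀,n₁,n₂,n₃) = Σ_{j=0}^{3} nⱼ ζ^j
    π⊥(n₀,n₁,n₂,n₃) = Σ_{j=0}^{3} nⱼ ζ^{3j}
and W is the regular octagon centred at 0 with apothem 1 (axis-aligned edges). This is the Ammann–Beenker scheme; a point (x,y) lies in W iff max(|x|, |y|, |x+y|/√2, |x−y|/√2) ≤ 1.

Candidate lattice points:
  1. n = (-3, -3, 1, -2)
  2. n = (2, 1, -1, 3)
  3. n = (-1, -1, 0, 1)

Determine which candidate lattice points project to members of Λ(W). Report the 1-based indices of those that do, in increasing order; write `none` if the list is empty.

3

π⊥(n) = n₀ + n₁ζ³ + n₂ζ⁶ + n₃ζ⁹ where ζ = e^{iπ/4}.
candidate 1: n = (-3, -3, 1, -2) → π⊥ ≈ (-2.292893, -4.535534); max(|x|,|y|,|x±y|/√2) = 4.828427 > 1 ⇒ ∉ W
candidate 2: n = (2, 1, -1, 3) → π⊥ ≈ (+3.414214, +3.828427); max(|x|,|y|,|x±y|/√2) = 5.121320 > 1 ⇒ ∉ W
candidate 3: n = (-1, -1, 0, 1) → π⊥ ≈ (+0.414214, +0.000000); max(|x|,|y|,|x±y|/√2) = 0.414214 ≤ 1 ⇒ ∈ W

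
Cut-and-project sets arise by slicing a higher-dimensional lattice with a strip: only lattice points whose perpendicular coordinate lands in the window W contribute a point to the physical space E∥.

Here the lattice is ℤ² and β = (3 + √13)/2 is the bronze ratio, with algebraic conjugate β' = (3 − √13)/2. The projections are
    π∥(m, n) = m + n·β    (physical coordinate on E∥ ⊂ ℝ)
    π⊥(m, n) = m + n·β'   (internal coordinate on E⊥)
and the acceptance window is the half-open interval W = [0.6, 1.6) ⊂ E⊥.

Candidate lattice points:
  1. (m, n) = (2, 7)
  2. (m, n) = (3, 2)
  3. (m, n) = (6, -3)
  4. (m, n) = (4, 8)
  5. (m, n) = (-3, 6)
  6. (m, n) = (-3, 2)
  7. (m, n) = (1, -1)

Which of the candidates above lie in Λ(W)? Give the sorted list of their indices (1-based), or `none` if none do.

β' = (3−√13)/2 ≈ -0.3028.
#1 (2,7): internal coord 2 + (7)·β' = -0.1194; -0.1194 ∉ [0.6, 1.6) → out
#2 (3,2): internal coord 3 + (2)·β' = +2.3944; +2.3944 ∉ [0.6, 1.6) → out
#3 (6,-3): internal coord 6 + (-3)·β' = +6.9083; +6.9083 ∉ [0.6, 1.6) → out
#4 (4,8): internal coord 4 + (8)·β' = +1.5778; +1.5778 ∈ [0.6, 1.6) → IN Λ
#5 (-3,6): internal coord -3 + (6)·β' = -4.8167; -4.8167 ∉ [0.6, 1.6) → out
#6 (-3,2): internal coord -3 + (2)·β' = -3.6056; -3.6056 ∉ [0.6, 1.6) → out
#7 (1,-1): internal coord 1 + (-1)·β' = +1.3028; +1.3028 ∈ [0.6, 1.6) → IN Λ

4, 7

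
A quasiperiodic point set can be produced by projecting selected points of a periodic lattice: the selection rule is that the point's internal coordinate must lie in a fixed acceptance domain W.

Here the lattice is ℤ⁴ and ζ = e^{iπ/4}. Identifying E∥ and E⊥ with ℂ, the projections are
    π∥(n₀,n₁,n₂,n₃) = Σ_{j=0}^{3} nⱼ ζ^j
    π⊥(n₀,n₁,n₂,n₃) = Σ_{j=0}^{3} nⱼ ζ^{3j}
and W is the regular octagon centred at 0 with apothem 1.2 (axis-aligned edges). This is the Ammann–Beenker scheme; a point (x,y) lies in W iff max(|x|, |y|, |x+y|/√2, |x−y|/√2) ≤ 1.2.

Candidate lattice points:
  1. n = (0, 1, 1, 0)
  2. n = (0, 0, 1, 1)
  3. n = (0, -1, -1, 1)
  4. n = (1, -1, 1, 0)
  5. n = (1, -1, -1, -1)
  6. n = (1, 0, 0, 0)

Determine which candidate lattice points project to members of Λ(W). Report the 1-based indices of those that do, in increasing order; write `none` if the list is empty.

1, 2, 5, 6

π⊥(n) = n₀ + n₁ζ³ + n₂ζ⁶ + n₃ζ⁹ where ζ = e^{iπ/4}.
#1 (0, 1, 1, 0): internal (-0.7071, -0.2929); octagon support 0.7071 vs apothem 1.2 → ∈ W
#2 (0, 0, 1, 1): internal (0.7071, -0.2929); octagon support 0.7071 vs apothem 1.2 → ∈ W
#3 (0, -1, -1, 1): internal (1.4142, 1.0000); octagon support 1.7071 vs apothem 1.2 → ∉ W
#4 (1, -1, 1, 0): internal (1.7071, -1.7071); octagon support 2.4142 vs apothem 1.2 → ∉ W
#5 (1, -1, -1, -1): internal (1.0000, -0.4142); octagon support 1.0000 vs apothem 1.2 → ∈ W
#6 (1, 0, 0, 0): internal (1.0000, 0.0000); octagon support 1.0000 vs apothem 1.2 → ∈ W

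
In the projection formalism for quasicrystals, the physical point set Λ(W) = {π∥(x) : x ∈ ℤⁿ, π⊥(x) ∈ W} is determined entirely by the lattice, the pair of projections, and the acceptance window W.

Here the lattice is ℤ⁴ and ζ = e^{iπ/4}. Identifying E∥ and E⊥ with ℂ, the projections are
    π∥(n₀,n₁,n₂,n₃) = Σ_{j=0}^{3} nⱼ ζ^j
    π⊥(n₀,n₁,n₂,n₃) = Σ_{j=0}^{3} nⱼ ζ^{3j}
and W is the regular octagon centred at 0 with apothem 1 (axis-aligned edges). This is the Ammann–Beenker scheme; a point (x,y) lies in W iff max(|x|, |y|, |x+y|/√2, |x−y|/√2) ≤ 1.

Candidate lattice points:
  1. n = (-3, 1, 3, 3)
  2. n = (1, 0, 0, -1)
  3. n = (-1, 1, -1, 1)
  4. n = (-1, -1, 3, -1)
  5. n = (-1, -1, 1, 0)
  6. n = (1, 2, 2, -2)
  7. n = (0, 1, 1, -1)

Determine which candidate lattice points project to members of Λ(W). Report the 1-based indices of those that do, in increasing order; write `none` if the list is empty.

2

With ζ = e^{iπ/4} the internal vectors are ζ^0,ζ^3,ζ^6,ζ^9.
#1 (-3, 1, 3, 3): internal (-1.5858, -0.1716); octagon support 1.5858 vs apothem 1 → ∉ W
#2 (1, 0, 0, -1): internal (0.2929, -0.7071); octagon support 0.7071 vs apothem 1 → ∈ W
#3 (-1, 1, -1, 1): internal (-1.0000, 2.4142); octagon support 2.4142 vs apothem 1 → ∉ W
#4 (-1, -1, 3, -1): internal (-1.0000, -4.4142); octagon support 4.4142 vs apothem 1 → ∉ W
#5 (-1, -1, 1, 0): internal (-0.2929, -1.7071); octagon support 1.7071 vs apothem 1 → ∉ W
#6 (1, 2, 2, -2): internal (-1.8284, -2.0000); octagon support 2.7071 vs apothem 1 → ∉ W
#7 (0, 1, 1, -1): internal (-1.4142, -1.0000); octagon support 1.7071 vs apothem 1 → ∉ W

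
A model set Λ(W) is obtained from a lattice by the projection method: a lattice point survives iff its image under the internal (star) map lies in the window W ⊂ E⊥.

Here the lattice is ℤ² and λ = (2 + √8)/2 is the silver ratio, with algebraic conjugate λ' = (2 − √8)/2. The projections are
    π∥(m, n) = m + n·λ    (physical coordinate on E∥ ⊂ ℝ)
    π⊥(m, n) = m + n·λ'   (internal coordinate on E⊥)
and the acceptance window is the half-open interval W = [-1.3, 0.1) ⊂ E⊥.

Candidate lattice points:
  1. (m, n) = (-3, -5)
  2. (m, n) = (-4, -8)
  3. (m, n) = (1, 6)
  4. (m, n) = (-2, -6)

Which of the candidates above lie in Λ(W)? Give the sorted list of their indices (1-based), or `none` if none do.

Compute λ' = (2−√8)/2 = -0.414214, so π⊥(m,n) = m -0.414214·n.
#1 (-3,-5): internal coord -3 + (-5)·λ' = -0.928932; -0.928932 ∈ [-1.3, 0.1) → IN Λ
#2 (-4,-8): internal coord -4 + (-8)·λ' = -0.686292; -0.686292 ∈ [-1.3, 0.1) → IN Λ
#3 (1,6): internal coord 1 + (6)·λ' = -1.485281; -1.485281 ∉ [-1.3, 0.1) → out
#4 (-2,-6): internal coord -2 + (-6)·λ' = +0.485281; +0.485281 ∉ [-1.3, 0.1) → out

1, 2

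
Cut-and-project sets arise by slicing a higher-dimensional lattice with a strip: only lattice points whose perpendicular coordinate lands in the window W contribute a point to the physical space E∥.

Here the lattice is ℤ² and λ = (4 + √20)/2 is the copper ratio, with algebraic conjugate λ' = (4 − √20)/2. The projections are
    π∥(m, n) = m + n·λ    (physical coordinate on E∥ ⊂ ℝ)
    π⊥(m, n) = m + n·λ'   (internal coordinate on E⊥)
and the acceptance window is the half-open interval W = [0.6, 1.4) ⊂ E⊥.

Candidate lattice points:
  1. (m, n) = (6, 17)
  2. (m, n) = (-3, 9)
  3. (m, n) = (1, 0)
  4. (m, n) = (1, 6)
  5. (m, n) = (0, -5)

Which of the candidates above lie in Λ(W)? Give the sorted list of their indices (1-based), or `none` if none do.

Numerically λ ≈ 4.23607 and λ' = −1/λ ≈ -0.23607.
[1] lift (6,17): star map gives 1.98684; window check 0.6 ≤ 1.98684 < 1.4 is false → out
[2] lift (-3,9): star map gives -5.12461; window check 0.6 ≤ -5.12461 < 1.4 is false → out
[3] lift (1,0): star map gives 1.00000; window check 0.6 ≤ 1.00000 < 1.4 is true → IN Λ
[4] lift (1,6): star map gives -0.41641; window check 0.6 ≤ -0.41641 < 1.4 is false → out
[5] lift (0,-5): star map gives 1.18034; window check 0.6 ≤ 1.18034 < 1.4 is true → IN Λ

3, 5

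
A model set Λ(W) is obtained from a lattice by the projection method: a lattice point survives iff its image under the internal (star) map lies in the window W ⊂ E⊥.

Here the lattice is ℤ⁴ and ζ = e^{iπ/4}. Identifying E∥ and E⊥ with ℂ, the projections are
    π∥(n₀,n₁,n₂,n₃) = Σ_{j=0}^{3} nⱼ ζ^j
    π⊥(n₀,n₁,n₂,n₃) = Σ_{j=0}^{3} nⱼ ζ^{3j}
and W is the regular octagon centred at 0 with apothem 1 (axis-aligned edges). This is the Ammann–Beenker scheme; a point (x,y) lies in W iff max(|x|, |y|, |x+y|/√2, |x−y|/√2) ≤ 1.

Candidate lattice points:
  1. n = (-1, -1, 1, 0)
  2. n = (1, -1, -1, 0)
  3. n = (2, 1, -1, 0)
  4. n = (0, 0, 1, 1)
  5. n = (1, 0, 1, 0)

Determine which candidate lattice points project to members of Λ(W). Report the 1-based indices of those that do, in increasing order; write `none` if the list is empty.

4

π⊥(n) = n₀ + n₁ζ³ + n₂ζ⁶ + n₃ζ⁹ where ζ = e^{iπ/4}.
candidate 1: n = (-1, -1, 1, 0) → π⊥ ≈ (-0.292893, -1.707107); max(|x|,|y|,|x±y|/√2) = 1.707107 > 1 ⇒ ∉ W
candidate 2: n = (1, -1, -1, 0) → π⊥ ≈ (+1.707107, +0.292893); max(|x|,|y|,|x±y|/√2) = 1.707107 > 1 ⇒ ∉ W
candidate 3: n = (2, 1, -1, 0) → π⊥ ≈ (+1.292893, +1.707107); max(|x|,|y|,|x±y|/√2) = 2.121320 > 1 ⇒ ∉ W
candidate 4: n = (0, 0, 1, 1) → π⊥ ≈ (+0.707107, -0.292893); max(|x|,|y|,|x±y|/√2) = 0.707107 ≤ 1 ⇒ ∈ W
candidate 5: n = (1, 0, 1, 0) → π⊥ ≈ (+1.000000, -1.000000); max(|x|,|y|,|x±y|/√2) = 1.414214 > 1 ⇒ ∉ W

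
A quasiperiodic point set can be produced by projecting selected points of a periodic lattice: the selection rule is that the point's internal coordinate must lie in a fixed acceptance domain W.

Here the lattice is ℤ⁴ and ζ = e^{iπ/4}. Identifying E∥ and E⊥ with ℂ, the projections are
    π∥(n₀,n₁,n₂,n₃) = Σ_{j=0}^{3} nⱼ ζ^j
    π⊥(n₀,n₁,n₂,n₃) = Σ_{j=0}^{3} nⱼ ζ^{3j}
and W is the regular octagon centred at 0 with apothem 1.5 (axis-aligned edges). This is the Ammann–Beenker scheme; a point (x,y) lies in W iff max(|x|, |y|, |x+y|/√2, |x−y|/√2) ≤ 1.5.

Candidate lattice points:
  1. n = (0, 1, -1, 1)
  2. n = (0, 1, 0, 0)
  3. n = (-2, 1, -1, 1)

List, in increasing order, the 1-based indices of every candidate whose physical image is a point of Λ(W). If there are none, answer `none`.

Internal map: ζ^{3j} for j=0..3 gives (1,0), (−√2/2,√2/2), (0,−1), (√2/2,√2/2).
#1 (0, 1, -1, 1): internal (0.000000, 2.414214); octagon support 2.414214 vs apothem 1.5 → ∉ W
#2 (0, 1, 0, 0): internal (-0.707107, 0.707107); octagon support 1.000000 vs apothem 1.5 → ∈ W
#3 (-2, 1, -1, 1): internal (-2.000000, 2.414214); octagon support 3.121320 vs apothem 1.5 → ∉ W

2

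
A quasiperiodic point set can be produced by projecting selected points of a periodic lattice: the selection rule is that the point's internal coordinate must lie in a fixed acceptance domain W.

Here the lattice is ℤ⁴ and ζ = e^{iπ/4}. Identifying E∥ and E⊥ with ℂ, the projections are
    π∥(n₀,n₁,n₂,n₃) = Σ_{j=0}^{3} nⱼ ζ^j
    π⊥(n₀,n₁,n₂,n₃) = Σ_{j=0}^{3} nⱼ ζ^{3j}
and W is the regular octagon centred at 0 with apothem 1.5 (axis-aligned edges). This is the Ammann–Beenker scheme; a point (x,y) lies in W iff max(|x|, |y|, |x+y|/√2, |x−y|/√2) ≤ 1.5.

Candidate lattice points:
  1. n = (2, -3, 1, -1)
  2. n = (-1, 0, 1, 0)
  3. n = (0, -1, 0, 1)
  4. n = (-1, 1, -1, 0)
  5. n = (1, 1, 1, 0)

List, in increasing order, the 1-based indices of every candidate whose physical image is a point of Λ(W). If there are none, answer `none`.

With ζ = e^{iπ/4} the internal vectors are ζ^0,ζ^3,ζ^6,ζ^9.
#1 (2, -3, 1, -1): internal (3.414214, -3.828427); octagon support 5.121320 vs apothem 1.5 → ∉ W
#2 (-1, 0, 1, 0): internal (-1.000000, -1.000000); octagon support 1.414214 vs apothem 1.5 → ∈ W
#3 (0, -1, 0, 1): internal (1.414214, 0.000000); octagon support 1.414214 vs apothem 1.5 → ∈ W
#4 (-1, 1, -1, 0): internal (-1.707107, 1.707107); octagon support 2.414214 vs apothem 1.5 → ∉ W
#5 (1, 1, 1, 0): internal (0.292893, -0.292893); octagon support 0.414214 vs apothem 1.5 → ∈ W

2, 3, 5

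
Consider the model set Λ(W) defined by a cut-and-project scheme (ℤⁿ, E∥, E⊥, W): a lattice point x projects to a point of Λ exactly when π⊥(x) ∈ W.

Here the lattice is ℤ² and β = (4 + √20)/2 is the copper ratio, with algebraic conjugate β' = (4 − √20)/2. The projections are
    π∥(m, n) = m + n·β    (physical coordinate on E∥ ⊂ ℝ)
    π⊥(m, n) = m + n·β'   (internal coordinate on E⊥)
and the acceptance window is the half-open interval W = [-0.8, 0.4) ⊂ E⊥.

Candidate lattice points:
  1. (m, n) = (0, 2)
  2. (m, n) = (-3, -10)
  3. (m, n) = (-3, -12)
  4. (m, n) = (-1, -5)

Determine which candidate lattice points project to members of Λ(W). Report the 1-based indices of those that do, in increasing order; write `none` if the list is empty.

1, 2, 3, 4

β' = (4−√20)/2 ≈ -0.2361.
[1] lift (0,2): star map gives -0.4721; window check -0.8 ≤ -0.4721 < 0.4 is true → IN Λ
[2] lift (-3,-10): star map gives -0.6393; window check -0.8 ≤ -0.6393 < 0.4 is true → IN Λ
[3] lift (-3,-12): star map gives -0.1672; window check -0.8 ≤ -0.1672 < 0.4 is true → IN Λ
[4] lift (-1,-5): star map gives 0.1803; window check -0.8 ≤ 0.1803 < 0.4 is true → IN Λ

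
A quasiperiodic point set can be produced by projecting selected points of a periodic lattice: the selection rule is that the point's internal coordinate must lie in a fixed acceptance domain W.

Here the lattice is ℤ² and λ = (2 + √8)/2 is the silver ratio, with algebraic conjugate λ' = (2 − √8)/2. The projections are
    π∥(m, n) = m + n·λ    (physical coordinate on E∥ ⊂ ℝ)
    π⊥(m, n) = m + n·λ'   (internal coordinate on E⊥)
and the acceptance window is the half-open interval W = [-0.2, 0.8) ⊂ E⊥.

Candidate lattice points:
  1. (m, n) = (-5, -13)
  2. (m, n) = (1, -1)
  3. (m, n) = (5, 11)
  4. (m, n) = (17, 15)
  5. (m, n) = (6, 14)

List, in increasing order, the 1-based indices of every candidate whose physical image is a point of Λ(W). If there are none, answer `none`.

Numerically λ ≈ 2.414214 and λ' = −1/λ ≈ -0.414214.
candidate 1: (m,n)=(-5,-13) → π∥ = -5-13·λ ≈ -36.384776, π⊥ = -5-13·λ' ≈ 0.384776 ∈ [-0.2, 0.8) ⇒ IN Λ
candidate 2: (m,n)=(1,-1) → π∥ = 1-1·λ ≈ -1.414214, π⊥ = 1-1·λ' ≈ 1.414214 ∉ [-0.2, 0.8) ⇒ out
candidate 3: (m,n)=(5,11) → π∥ = 5+11·λ ≈ 31.556349, π⊥ = 5+11·λ' ≈ 0.443651 ∈ [-0.2, 0.8) ⇒ IN Λ
candidate 4: (m,n)=(17,15) → π∥ = 17+15·λ ≈ 53.213203, π⊥ = 17+15·λ' ≈ 10.786797 ∉ [-0.2, 0.8) ⇒ out
candidate 5: (m,n)=(6,14) → π∥ = 6+14·λ ≈ 39.798990, π⊥ = 6+14·λ' ≈ 0.201010 ∈ [-0.2, 0.8) ⇒ IN Λ

1, 3, 5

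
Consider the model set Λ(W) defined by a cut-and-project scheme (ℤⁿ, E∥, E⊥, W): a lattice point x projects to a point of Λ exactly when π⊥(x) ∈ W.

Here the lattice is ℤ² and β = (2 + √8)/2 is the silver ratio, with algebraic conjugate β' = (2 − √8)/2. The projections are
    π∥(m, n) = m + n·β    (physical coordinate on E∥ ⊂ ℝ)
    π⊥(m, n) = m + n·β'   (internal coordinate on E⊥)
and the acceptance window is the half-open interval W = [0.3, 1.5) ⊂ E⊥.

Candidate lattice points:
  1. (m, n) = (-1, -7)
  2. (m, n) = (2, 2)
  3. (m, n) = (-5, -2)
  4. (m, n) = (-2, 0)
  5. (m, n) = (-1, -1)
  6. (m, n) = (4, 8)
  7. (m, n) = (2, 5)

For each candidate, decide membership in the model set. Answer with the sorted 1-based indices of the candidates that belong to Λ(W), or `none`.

2, 6

Compute β' = (2−√8)/2 = -0.414214, so π⊥(m,n) = m -0.414214·n.
#1 (-1,-7): internal coord -1 + (-7)·β' = +1.899495; +1.899495 ∉ [0.3, 1.5) → out
#2 (2,2): internal coord 2 + (2)·β' = +1.171573; +1.171573 ∈ [0.3, 1.5) → IN Λ
#3 (-5,-2): internal coord -5 + (-2)·β' = -4.171573; -4.171573 ∉ [0.3, 1.5) → out
#4 (-2,0): internal coord -2 + (0)·β' = -2.000000; -2.000000 ∉ [0.3, 1.5) → out
#5 (-1,-1): internal coord -1 + (-1)·β' = -0.585786; -0.585786 ∉ [0.3, 1.5) → out
#6 (4,8): internal coord 4 + (8)·β' = +0.686292; +0.686292 ∈ [0.3, 1.5) → IN Λ
#7 (2,5): internal coord 2 + (5)·β' = -0.071068; -0.071068 ∉ [0.3, 1.5) → out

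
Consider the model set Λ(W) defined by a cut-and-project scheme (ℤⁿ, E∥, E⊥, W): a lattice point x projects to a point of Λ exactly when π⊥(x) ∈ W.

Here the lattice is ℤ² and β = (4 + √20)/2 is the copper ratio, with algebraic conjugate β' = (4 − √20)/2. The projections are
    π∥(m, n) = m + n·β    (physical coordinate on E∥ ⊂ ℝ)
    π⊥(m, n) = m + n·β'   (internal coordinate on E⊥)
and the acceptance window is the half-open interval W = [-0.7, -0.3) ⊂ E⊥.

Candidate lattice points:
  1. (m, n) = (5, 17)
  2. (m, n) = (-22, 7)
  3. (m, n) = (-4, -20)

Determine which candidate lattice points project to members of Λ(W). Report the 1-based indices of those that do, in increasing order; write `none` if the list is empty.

Compute β' = (4−√20)/2 = -0.23607, so π⊥(m,n) = m -0.23607·n.
[1] lift (5,17): star map gives 0.98684; window check -0.7 ≤ 0.98684 < -0.3 is false → out
[2] lift (-22,7): star map gives -23.65248; window check -0.7 ≤ -23.65248 < -0.3 is false → out
[3] lift (-4,-20): star map gives 0.72136; window check -0.7 ≤ 0.72136 < -0.3 is false → out

none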